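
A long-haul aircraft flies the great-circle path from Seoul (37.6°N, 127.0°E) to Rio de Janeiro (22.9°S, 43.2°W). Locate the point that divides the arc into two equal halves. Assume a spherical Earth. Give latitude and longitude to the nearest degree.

The haversine formula gives a central angle δ ≈ 2.846 rad (163.1°) between the endpoints.
Interpolate at f = 1/2 with slerp weights a = sin((1−f)δ)/sin δ ≈ 3.395, b = sin(fδ)/sin δ ≈ 3.395.
p = a·p₁ + b·p₂ ≈ (0.661, 0.007, 0.750); φ = arcsin(p_z) ≈ 48.62°, λ = atan2(p_y, p_x) ≈ 0.63°.

≈ 49°N, 1°E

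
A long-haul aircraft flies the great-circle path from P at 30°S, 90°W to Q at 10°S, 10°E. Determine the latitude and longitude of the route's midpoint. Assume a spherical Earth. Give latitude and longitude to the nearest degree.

≈ 29°S, 36°W

From cos δ = sin φ₁ sin φ₂ + cos φ₁ cos φ₂ cos Δλ, the central angle is δ ≈ 1.632 rad (93.5°).
Interpolate at f = 1/2 with slerp weights a = sin((1−f)δ)/sin δ ≈ 0.730, b = sin(fδ)/sin δ ≈ 0.730.
p = a·p₁ + b·p₂ ≈ (0.708, -0.507, -0.492); φ = arcsin(p_z) ≈ -29.45°, λ = atan2(p_y, p_x) ≈ -35.63°.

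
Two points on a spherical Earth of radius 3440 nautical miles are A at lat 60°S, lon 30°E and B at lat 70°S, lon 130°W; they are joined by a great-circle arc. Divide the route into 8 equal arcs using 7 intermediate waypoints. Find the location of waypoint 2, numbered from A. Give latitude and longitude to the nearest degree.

≈ lat 72°S, lon 24°E

Write both endpoints as unit vectors p₁, p₂ with components (cos φ cos λ, cos φ sin λ, sin φ).
The central angle between the endpoints is δ = arccos(p₁·p₂) ≈ 0.859 rad (49.2°).
Interpolate at f = 2/8 with slerp weights a = sin((1−f)δ)/sin δ ≈ 0.793, b = sin(fδ)/sin δ ≈ 0.281.
p = a·p₁ + b·p₂ ≈ (0.282, 0.125, -0.951); φ = arcsin(p_z) ≈ -72.07°, λ = atan2(p_y, p_x) ≈ 23.86°.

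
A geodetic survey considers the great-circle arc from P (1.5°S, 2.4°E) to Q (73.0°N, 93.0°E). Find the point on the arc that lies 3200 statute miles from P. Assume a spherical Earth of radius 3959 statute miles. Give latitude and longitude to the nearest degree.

≈ (42°N, 19°E)

From cos δ = sin φ₁ sin φ₂ + cos φ₁ cos φ₂ cos Δλ, the central angle is δ ≈ 1.599 rad (91.6°). The total great-circle distance is δ·R ≈ 1.599 × 3959 ≈ 6330 mi, so the target fraction is f = 3200/6330 ≈ 0.506.
Interpolate at f ≈ 0.506 with slerp weights a = sin((1−f)δ)/sin δ ≈ 0.711, b = sin(fδ)/sin δ ≈ 0.723.
p = a·p₁ + b·p₂ ≈ (0.699, 0.241, 0.673); φ = arcsin(p_z) ≈ 42.31°, λ = atan2(p_y, p_x) ≈ 19.02°.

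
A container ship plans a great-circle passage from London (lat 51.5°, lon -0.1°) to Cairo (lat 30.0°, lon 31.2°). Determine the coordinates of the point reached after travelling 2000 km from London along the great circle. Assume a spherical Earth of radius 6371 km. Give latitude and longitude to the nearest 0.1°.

Convert each endpoint to a unit vector on the sphere (x = cos φ cos λ, y = cos φ sin λ, z = sin φ).
The central angle between the endpoints is δ = arccos(p₁·p₂) ≈ 0.551 rad (31.6°). The total great-circle distance is δ·R ≈ 0.551 × 6371 ≈ 3511 km, so the target fraction is f = 2000/3511 ≈ 0.570.
Interpolate at f ≈ 0.570 with slerp weights a = sin((1−f)δ)/sin δ ≈ 0.449, b = sin(fδ)/sin δ ≈ 0.590.
p = a·p₁ + b·p₂ ≈ (0.716, 0.264, 0.646); φ = arcsin(p_z) ≈ 40.24°, λ = atan2(p_y, p_x) ≈ 20.24°.

≈ lat 40.2°, lon 20.2°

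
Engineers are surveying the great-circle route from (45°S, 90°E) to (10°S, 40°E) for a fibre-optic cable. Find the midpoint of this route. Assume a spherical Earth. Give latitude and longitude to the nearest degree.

Write both endpoints as unit vectors p₁, p₂ with components (cos φ cos λ, cos φ sin λ, sin φ).
The central angle between the endpoints is δ = arccos(p₁·p₂) ≈ 0.964 rad (55.2°).
Interpolate at f = 1/2 with slerp weights a = sin((1−f)δ)/sin δ ≈ 0.564, b = sin(fδ)/sin δ ≈ 0.564.
p = a·p₁ + b·p₂ ≈ (0.426, 0.756, -0.497); φ = arcsin(p_z) ≈ -29.80°, λ = atan2(p_y, p_x) ≈ 60.62°.

≈ (30°S, 61°E)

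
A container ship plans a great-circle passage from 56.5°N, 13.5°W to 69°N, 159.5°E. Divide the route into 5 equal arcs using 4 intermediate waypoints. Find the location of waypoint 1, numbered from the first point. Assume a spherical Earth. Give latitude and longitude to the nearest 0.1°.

≈ 67.4°N, 12.0°W

The haversine formula gives a central angle δ ≈ 0.949 rad (54.4°) between the endpoints.
Interpolate at f = 1/5 with slerp weights a = sin((1−f)δ)/sin δ ≈ 0.847, b = sin(fδ)/sin δ ≈ 0.232.
p = a·p₁ + b·p₂ ≈ (0.377, -0.080, 0.923); φ = arcsin(p_z) ≈ 67.36°, λ = atan2(p_y, p_x) ≈ -11.99°.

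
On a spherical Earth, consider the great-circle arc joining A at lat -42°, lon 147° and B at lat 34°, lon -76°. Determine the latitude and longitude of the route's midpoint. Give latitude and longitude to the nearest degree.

Convert each endpoint to a unit vector on the sphere (x = cos φ cos λ, y = cos φ sin λ, z = sin φ).
The central angle between the endpoints is δ = arccos(p₁·p₂) ≈ 2.541 rad (145.6°).
Interpolate at f = 1/2 with slerp weights a = sin((1−f)δ)/sin δ ≈ 1.689, b = sin(fδ)/sin δ ≈ 1.689.
p = a·p₁ + b·p₂ ≈ (-0.714, -0.675, -0.186); φ = arcsin(p_z) ≈ -10.70°, λ = atan2(p_y, p_x) ≈ -136.60°.

≈ lat -11°, lon -137°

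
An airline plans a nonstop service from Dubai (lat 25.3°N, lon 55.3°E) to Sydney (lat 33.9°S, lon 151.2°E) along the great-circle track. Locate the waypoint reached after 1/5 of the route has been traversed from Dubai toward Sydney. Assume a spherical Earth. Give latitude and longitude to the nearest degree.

≈ lat 13°N, lon 75°E

Convert each endpoint to a unit vector on the sphere (x = cos φ cos λ, y = cos φ sin λ, z = sin φ).
The central angle between the endpoints is δ = arccos(p₁·p₂) ≈ 1.892 rad (108.4°).
Interpolate at f = 1/5 with slerp weights a = sin((1−f)δ)/sin δ ≈ 1.052, b = sin(fδ)/sin δ ≈ 0.389.
p = a·p₁ + b·p₂ ≈ (0.258, 0.938, 0.233); φ = arcsin(p_z) ≈ 13.44°, λ = atan2(p_y, p_x) ≈ 74.60°.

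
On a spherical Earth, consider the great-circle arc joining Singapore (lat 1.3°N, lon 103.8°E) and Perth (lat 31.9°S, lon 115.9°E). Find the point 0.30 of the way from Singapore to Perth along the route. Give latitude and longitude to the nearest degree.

≈ lat 9°S, lon 107°E

From cos δ = sin φ₁ sin φ₂ + cos φ₁ cos φ₂ cos Δλ, the central angle is δ ≈ 0.613 rad (35.1°).
Interpolate at f = 0.30 with slerp weights a = sin((1−f)δ)/sin δ ≈ 0.723, b = sin(fδ)/sin δ ≈ 0.318.
p = a·p₁ + b·p₂ ≈ (-0.290, 0.945, -0.152); φ = arcsin(p_z) ≈ -8.72°, λ = atan2(p_y, p_x) ≈ 107.08°.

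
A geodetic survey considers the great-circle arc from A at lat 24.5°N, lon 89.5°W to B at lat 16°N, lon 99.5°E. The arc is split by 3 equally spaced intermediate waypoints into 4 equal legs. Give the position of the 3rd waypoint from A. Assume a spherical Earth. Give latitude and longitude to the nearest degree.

≈ lat 49°N, lon 110°E

Write both endpoints as unit vectors p₁, p₂ with components (cos φ cos λ, cos φ sin λ, sin φ).
The central angle between the endpoints is δ = arccos(p₁·p₂) ≈ 2.418 rad (138.6°).
Interpolate at f = 3/4 with slerp weights a = sin((1−f)δ)/sin δ ≈ 0.859, b = sin(fδ)/sin δ ≈ 1.467.
p = a·p₁ + b·p₂ ≈ (-0.226, 0.609, 0.760); φ = arcsin(p_z) ≈ 49.50°, λ = atan2(p_y, p_x) ≈ 110.35°.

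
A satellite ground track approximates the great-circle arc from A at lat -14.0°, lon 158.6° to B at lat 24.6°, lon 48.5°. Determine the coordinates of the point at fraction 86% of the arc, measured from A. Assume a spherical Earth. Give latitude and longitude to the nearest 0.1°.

≈ lat 22.2°, lon 65.7°

The haversine formula gives a central angle δ ≈ 1.987 rad (113.8°) between the endpoints.
Interpolate at f = 0.86 with slerp weights a = sin((1−f)δ)/sin δ ≈ 0.300, b = sin(fδ)/sin δ ≈ 1.083.
p = a·p₁ + b·p₂ ≈ (0.381, 0.844, 0.378); φ = arcsin(p_z) ≈ 22.22°, λ = atan2(p_y, p_x) ≈ 65.68°.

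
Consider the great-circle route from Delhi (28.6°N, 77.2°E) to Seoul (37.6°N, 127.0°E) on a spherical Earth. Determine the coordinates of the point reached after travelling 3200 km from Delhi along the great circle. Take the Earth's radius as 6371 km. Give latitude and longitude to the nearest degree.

≈ 37°N, 110°E

From cos δ = sin φ₁ sin φ₂ + cos φ₁ cos φ₂ cos Δλ, the central angle is δ ≈ 0.736 rad (42.2°). The total great-circle distance is δ·R ≈ 0.736 × 6371 ≈ 4690 km, so the target fraction is f = 3200/4690 ≈ 0.682.
Interpolate at f ≈ 0.682 with slerp weights a = sin((1−f)δ)/sin δ ≈ 0.345, b = sin(fδ)/sin δ ≈ 0.717.
p = a·p₁ + b·p₂ ≈ (-0.275, 0.749, 0.603); φ = arcsin(p_z) ≈ 37.06°, λ = atan2(p_y, p_x) ≈ 110.14°.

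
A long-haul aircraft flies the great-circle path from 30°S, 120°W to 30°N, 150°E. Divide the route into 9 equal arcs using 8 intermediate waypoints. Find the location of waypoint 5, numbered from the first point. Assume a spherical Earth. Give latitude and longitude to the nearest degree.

≈ 4°N, 170°W

The haversine formula gives a central angle δ ≈ 1.823 rad (104.5°) between the endpoints.
Interpolate at f = 5/9 with slerp weights a = sin((1−f)δ)/sin δ ≈ 0.748, b = sin(fδ)/sin δ ≈ 0.876.
p = a·p₁ + b·p₂ ≈ (-0.981, -0.182, 0.064); φ = arcsin(p_z) ≈ 3.67°, λ = atan2(p_y, p_x) ≈ -169.50°.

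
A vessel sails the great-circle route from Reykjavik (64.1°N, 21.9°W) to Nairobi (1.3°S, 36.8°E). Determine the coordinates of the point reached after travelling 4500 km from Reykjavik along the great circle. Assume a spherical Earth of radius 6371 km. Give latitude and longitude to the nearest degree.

≈ 33°N, 21°E

Write both endpoints as unit vectors p₁, p₂ with components (cos φ cos λ, cos φ sin λ, sin φ).
The central angle between the endpoints is δ = arccos(p₁·p₂) ≈ 1.363 rad (78.1°). The total great-circle distance is δ·R ≈ 1.363 × 6371 ≈ 8683 km, so the target fraction is f = 4500/8683 ≈ 0.518.
Interpolate at f ≈ 0.518 with slerp weights a = sin((1−f)δ)/sin δ ≈ 0.624, b = sin(fδ)/sin δ ≈ 0.663.
p = a·p₁ + b·p₂ ≈ (0.784, 0.296, 0.546); φ = arcsin(p_z) ≈ 33.10°, λ = atan2(p_y, p_x) ≈ 20.66°.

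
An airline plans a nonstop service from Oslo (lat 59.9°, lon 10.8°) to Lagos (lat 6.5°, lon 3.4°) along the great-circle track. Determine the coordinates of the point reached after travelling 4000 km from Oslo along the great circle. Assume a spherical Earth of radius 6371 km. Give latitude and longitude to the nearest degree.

≈ lat 24°, lon 5°

Convert each endpoint to a unit vector on the sphere (x = cos φ cos λ, y = cos φ sin λ, z = sin φ).
The central angle between the endpoints is δ = arccos(p₁·p₂) ≈ 0.937 rad (53.7°). The total great-circle distance is δ·R ≈ 0.937 × 6371 ≈ 5971 km, so the target fraction is f = 4000/5971 ≈ 0.670.
Interpolate at f ≈ 0.670 with slerp weights a = sin((1−f)δ)/sin δ ≈ 0.378, b = sin(fδ)/sin δ ≈ 0.729.
p = a·p₁ + b·p₂ ≈ (0.909, 0.078, 0.409); φ = arcsin(p_z) ≈ 24.16°, λ = atan2(p_y, p_x) ≈ 4.93°.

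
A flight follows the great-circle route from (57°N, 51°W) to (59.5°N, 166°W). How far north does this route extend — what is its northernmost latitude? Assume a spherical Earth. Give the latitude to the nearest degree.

≈ 72°N

The great circle lies in the plane with unit normal n̂ = (p₁ × p₂)/|p₁ × p₂|.
Here n̂_z ≈ -0.315; the vertex latitude is φ_max = arccos|n̂_z| ≈ 71.6°.
Check via Clairaut: cos φ_max = |cos φ₁| · sin C = cos(57.0°)·sin(35.3°) ≈ 0.315, again giving ≈ 71.6°.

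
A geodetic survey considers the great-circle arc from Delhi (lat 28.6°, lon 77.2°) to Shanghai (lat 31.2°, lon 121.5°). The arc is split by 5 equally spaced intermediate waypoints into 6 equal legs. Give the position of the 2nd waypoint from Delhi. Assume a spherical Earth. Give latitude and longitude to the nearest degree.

≈ lat 31°, lon 92°

Write both endpoints as unit vectors p₁, p₂ with components (cos φ cos λ, cos φ sin λ, sin φ).
The central angle between the endpoints is δ = arccos(p₁·p₂) ≈ 0.667 rad (38.2°).
Interpolate at f = 2/6 with slerp weights a = sin((1−f)δ)/sin δ ≈ 0.695, b = sin(fδ)/sin δ ≈ 0.356.
p = a·p₁ + b·p₂ ≈ (-0.024, 0.855, 0.518); φ = arcsin(p_z) ≈ 31.17°, λ = atan2(p_y, p_x) ≈ 91.61°.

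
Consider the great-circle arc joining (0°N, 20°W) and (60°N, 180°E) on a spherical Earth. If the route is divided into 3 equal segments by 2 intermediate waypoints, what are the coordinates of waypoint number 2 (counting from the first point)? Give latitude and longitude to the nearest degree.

From cos δ = sin φ₁ sin φ₂ + cos φ₁ cos φ₂ cos Δλ, the central angle is δ ≈ 2.060 rad (118.0°).
Interpolate at f = 2/3 with slerp weights a = sin((1−f)δ)/sin δ ≈ 0.718, b = sin(fδ)/sin δ ≈ 1.111.
p = a·p₁ + b·p₂ ≈ (0.119, -0.246, 0.962); φ = arcsin(p_z) ≈ 74.15°, λ = atan2(p_y, p_x) ≈ -64.07°.

≈ (74°N, 64°W)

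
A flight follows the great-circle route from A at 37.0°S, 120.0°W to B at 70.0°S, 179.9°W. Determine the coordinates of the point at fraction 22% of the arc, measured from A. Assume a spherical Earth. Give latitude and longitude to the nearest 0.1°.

Convert each endpoint to a unit vector on the sphere (x = cos φ cos λ, y = cos φ sin λ, z = sin φ).
The central angle between the endpoints is δ = arccos(p₁·p₂) ≈ 0.792 rad (45.4°).
Interpolate at f = 0.22 with slerp weights a = sin((1−f)δ)/sin δ ≈ 0.814, b = sin(fδ)/sin δ ≈ 0.244.
p = a·p₁ + b·p₂ ≈ (-0.408, -0.563, -0.719); φ = arcsin(p_z) ≈ -45.94°, λ = atan2(p_y, p_x) ≈ -125.95°.

≈ 45.9°S, 125.9°W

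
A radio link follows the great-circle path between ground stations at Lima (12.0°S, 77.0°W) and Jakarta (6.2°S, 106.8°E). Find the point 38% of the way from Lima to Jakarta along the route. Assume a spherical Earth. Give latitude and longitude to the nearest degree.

Write both endpoints as unit vectors p₁, p₂ with components (cos φ cos λ, cos φ sin λ, sin φ).
The central angle between the endpoints is δ = arccos(p₁·p₂) ≈ 2.817 rad (161.4°).
Interpolate at f = 0.38 with slerp weights a = sin((1−f)δ)/sin δ ≈ 3.089, b = sin(fδ)/sin δ ≈ 2.753.
p = a·p₁ + b·p₂ ≈ (-0.111, -0.324, -0.939); φ = arcsin(p_z) ≈ -69.96°, λ = atan2(p_y, p_x) ≈ -108.96°.

≈ 70°S, 109°W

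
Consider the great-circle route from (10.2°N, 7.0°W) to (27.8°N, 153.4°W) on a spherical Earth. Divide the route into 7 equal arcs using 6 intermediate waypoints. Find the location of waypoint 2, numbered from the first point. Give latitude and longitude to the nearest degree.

From cos δ = sin φ₁ sin φ₂ + cos φ₁ cos φ₂ cos Δλ, the central angle is δ ≈ 2.269 rad (130.0°).
Interpolate at f = 2/7 with slerp weights a = sin((1−f)δ)/sin δ ≈ 1.303, b = sin(fδ)/sin δ ≈ 0.788.
p = a·p₁ + b·p₂ ≈ (0.650, -0.468, 0.598); φ = arcsin(p_z) ≈ 36.75°, λ = atan2(p_y, p_x) ≈ -35.77°.

≈ (37°N, 36°W)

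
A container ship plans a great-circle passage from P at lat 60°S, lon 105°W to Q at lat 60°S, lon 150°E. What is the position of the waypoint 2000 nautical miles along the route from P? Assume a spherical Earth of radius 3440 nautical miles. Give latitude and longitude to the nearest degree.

Write both endpoints as unit vectors p₁, p₂ with components (cos φ cos λ, cos φ sin λ, sin φ).
The central angle between the endpoints is δ = arccos(p₁·p₂) ≈ 0.816 rad (46.7°). The total great-circle distance is δ·R ≈ 0.816 × 3440 ≈ 2806 nmi, so the target fraction is f = 2000/2806 ≈ 0.713.
Interpolate at f ≈ 0.713 with slerp weights a = sin((1−f)δ)/sin δ ≈ 0.319, b = sin(fδ)/sin δ ≈ 0.754.
p = a·p₁ + b·p₂ ≈ (-0.368, 0.035, -0.929); φ = arcsin(p_z) ≈ -68.32°, λ = atan2(p_y, p_x) ≈ 174.64°.

≈ lat 68°S, lon 175°E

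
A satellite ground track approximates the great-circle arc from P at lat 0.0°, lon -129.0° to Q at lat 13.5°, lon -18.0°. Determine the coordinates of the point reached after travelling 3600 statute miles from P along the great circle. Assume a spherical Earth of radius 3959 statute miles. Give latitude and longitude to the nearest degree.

Write both endpoints as unit vectors p₁, p₂ with components (cos φ cos λ, cos φ sin λ, sin φ).
The central angle between the endpoints is δ = arccos(p₁·p₂) ≈ 1.927 rad (110.4°). The total great-circle distance is δ·R ≈ 1.927 × 3959 ≈ 7628 mi, so the target fraction is f = 3600/7628 ≈ 0.472.
Interpolate at f ≈ 0.472 with slerp weights a = sin((1−f)δ)/sin δ ≈ 0.908, b = sin(fδ)/sin δ ≈ 0.842.
p = a·p₁ + b·p₂ ≈ (0.207, -0.958, 0.197); φ = arcsin(p_z) ≈ 11.33°, λ = atan2(p_y, p_x) ≈ -77.79°.

≈ lat 11°, lon -78°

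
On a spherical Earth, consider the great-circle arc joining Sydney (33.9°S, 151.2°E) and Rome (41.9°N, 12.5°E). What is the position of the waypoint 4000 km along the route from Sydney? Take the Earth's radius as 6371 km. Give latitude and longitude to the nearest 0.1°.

From cos δ = sin φ₁ sin φ₂ + cos φ₁ cos φ₂ cos Δλ, the central angle is δ ≈ 2.562 rad (146.8°). The total great-circle distance is δ·R ≈ 2.562 × 6371 ≈ 16322 km, so the target fraction is f = 4000/16322 ≈ 0.245.
Interpolate at f ≈ 0.245 with slerp weights a = sin((1−f)δ)/sin δ ≈ 1.706, b = sin(fδ)/sin δ ≈ 1.072.
p = a·p₁ + b·p₂ ≈ (-0.462, 0.855, -0.236); φ = arcsin(p_z) ≈ -13.63°, λ = atan2(p_y, p_x) ≈ 118.38°.

≈ (13.6°S, 118.4°E)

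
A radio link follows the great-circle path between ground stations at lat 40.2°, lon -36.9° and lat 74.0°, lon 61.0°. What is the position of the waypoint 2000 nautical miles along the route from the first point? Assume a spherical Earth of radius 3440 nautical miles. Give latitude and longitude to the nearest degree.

From cos δ = sin φ₁ sin φ₂ + cos φ₁ cos φ₂ cos Δλ, the central angle is δ ≈ 0.938 rad (53.7°). The total great-circle distance is δ·R ≈ 0.938 × 3440 ≈ 3226 nmi, so the target fraction is f = 2000/3226 ≈ 0.620.
Interpolate at f ≈ 0.620 with slerp weights a = sin((1−f)δ)/sin δ ≈ 0.433, b = sin(fδ)/sin δ ≈ 0.681.
p = a·p₁ + b·p₂ ≈ (0.355, -0.034, 0.934); φ = arcsin(p_z) ≈ 69.08°, λ = atan2(p_y, p_x) ≈ -5.51°.

≈ lat 69°, lon -6°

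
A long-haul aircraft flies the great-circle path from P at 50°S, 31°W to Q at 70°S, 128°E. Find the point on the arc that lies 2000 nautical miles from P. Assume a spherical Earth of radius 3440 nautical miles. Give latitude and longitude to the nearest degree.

Write both endpoints as unit vectors p₁, p₂ with components (cos φ cos λ, cos φ sin λ, sin φ).
The central angle between the endpoints is δ = arccos(p₁·p₂) ≈ 1.030 rad (59.0°). The total great-circle distance is δ·R ≈ 1.030 × 3440 ≈ 3544 nmi, so the target fraction is f = 2000/3544 ≈ 0.564.
Interpolate at f ≈ 0.564 with slerp weights a = sin((1−f)δ)/sin δ ≈ 0.506, b = sin(fδ)/sin δ ≈ 0.641.
p = a·p₁ + b·p₂ ≈ (0.144, 0.005, -0.990); φ = arcsin(p_z) ≈ -81.72°, λ = atan2(p_y, p_x) ≈ 2.02°.

≈ 82°S, 2°E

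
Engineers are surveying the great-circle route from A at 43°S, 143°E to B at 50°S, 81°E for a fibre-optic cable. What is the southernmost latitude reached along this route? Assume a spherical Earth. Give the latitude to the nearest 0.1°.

≈ 51.7°S

The great circle lies in the plane with unit normal n̂ = (p₁ × p₂)/|p₁ × p₂|.
Here n̂_z ≈ -0.620; the vertex latitude is φ_max = arccos|n̂_z| ≈ 51.7°.
Check via Clairaut: cos φ_max = |cos φ₁| · sin C = cos(43.0°)·sin(122.0°) ≈ 0.620, again giving ≈ 51.7°.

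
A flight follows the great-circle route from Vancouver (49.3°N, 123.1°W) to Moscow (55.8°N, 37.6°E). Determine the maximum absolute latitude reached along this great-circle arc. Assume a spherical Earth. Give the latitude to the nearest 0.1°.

≈ 82.7°N

The great circle lies in the plane with unit normal n̂ = (p₁ × p₂)/|p₁ × p₂|.
Here n̂_z ≈ +0.126; the vertex latitude is φ_max = arccos|n̂_z| ≈ 82.7°.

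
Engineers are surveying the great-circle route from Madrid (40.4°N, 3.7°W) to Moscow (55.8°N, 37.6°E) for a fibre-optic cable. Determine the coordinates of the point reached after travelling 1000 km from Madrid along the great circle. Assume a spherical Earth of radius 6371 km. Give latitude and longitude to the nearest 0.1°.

≈ 46.3°N, 5.7°E

From cos δ = sin φ₁ sin φ₂ + cos φ₁ cos φ₂ cos Δλ, the central angle is δ ≈ 0.540 rad (30.9°). The total great-circle distance is δ·R ≈ 0.540 × 6371 ≈ 3441 km, so the target fraction is f = 1000/3441 ≈ 0.291.
Interpolate at f ≈ 0.291 with slerp weights a = sin((1−f)δ)/sin δ ≈ 0.727, b = sin(fδ)/sin δ ≈ 0.304.
p = a·p₁ + b·p₂ ≈ (0.688, 0.069, 0.723); φ = arcsin(p_z) ≈ 46.27°, λ = atan2(p_y, p_x) ≈ 5.69°.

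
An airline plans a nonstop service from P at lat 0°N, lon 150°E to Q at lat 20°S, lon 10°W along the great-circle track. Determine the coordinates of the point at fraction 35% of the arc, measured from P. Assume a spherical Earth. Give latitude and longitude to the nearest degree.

From cos δ = sin φ₁ sin φ₂ + cos φ₁ cos φ₂ cos Δλ, the central angle is δ ≈ 2.653 rad (152.0°).
Interpolate at f = 0.35 with slerp weights a = sin((1−f)δ)/sin δ ≈ 2.106, b = sin(fδ)/sin δ ≈ 1.706.
p = a·p₁ + b·p₂ ≈ (-0.245, 0.774, -0.584); φ = arcsin(p_z) ≈ -35.70°, λ = atan2(p_y, p_x) ≈ 107.53°.

≈ lat 36°S, lon 108°E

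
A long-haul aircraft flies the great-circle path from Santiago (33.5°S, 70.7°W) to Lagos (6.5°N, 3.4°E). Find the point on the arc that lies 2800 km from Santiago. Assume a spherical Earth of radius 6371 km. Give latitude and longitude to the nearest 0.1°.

The haversine formula gives a central angle δ ≈ 1.406 rad (80.5°) between the endpoints. The total great-circle distance is δ·R ≈ 1.406 × 6371 ≈ 8955 km, so the target fraction is f = 2800/8955 ≈ 0.313.
Interpolate at f ≈ 0.313 with slerp weights a = sin((1−f)δ)/sin δ ≈ 0.834, b = sin(fδ)/sin δ ≈ 0.431.
p = a·p₁ + b·p₂ ≈ (0.658, -0.631, -0.411); φ = arcsin(p_z) ≈ -24.30°, λ = atan2(p_y, p_x) ≈ -43.81°.

≈ 24.3°S, 43.8°W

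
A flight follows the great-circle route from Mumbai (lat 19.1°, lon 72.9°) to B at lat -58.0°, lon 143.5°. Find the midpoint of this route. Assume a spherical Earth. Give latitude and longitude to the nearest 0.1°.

Convert each endpoint to a unit vector on the sphere (x = cos φ cos λ, y = cos φ sin λ, z = sin φ).
The central angle between the endpoints is δ = arccos(p₁·p₂) ≈ 1.682 rad (96.4°).
Interpolate at f = 1/2 with slerp weights a = sin((1−f)δ)/sin δ ≈ 0.750, b = sin(fδ)/sin δ ≈ 0.750.
p = a·p₁ + b·p₂ ≈ (-0.111, 0.914, -0.391); φ = arcsin(p_z) ≈ -22.99°, λ = atan2(p_y, p_x) ≈ 96.93°.

≈ lat -23.0°, lon 96.9°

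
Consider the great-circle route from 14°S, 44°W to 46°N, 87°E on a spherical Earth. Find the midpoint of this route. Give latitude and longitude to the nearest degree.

Convert each endpoint to a unit vector on the sphere (x = cos φ cos λ, y = cos φ sin λ, z = sin φ).
The central angle between the endpoints is δ = arccos(p₁·p₂) ≈ 2.235 rad (128.0°).
Interpolate at f = 1/2 with slerp weights a = sin((1−f)δ)/sin δ ≈ 1.141, b = sin(fδ)/sin δ ≈ 1.141.
p = a·p₁ + b·p₂ ≈ (0.838, 0.022, 0.545); φ = arcsin(p_z) ≈ 33.02°, λ = atan2(p_y, p_x) ≈ 1.54°.

≈ 33°N, 2°E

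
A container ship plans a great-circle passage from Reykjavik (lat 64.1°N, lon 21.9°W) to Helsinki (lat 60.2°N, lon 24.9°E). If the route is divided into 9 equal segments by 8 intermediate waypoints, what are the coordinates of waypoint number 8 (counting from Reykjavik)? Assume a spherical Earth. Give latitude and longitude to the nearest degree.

≈ lat 61°N, lon 21°E

Convert each endpoint to a unit vector on the sphere (x = cos φ cos λ, y = cos φ sin λ, z = sin φ).
The central angle between the endpoints is δ = arccos(p₁·p₂) ≈ 0.379 rad (21.7°).
Interpolate at f = 8/9 with slerp weights a = sin((1−f)δ)/sin δ ≈ 0.114, b = sin(fδ)/sin δ ≈ 0.893.
p = a·p₁ + b·p₂ ≈ (0.449, 0.168, 0.878); φ = arcsin(p_z) ≈ 61.35°, λ = atan2(p_y, p_x) ≈ 20.57°.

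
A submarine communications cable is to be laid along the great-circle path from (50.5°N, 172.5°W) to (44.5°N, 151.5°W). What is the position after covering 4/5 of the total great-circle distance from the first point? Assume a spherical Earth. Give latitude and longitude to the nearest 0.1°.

≈ (46.0°N, 155.3°W)

Convert each endpoint to a unit vector on the sphere (x = cos φ cos λ, y = cos φ sin λ, z = sin φ).
The central angle between the endpoints is δ = arccos(p₁·p₂) ≈ 0.268 rad (15.3°).
Interpolate at f = 4/5 with slerp weights a = sin((1−f)δ)/sin δ ≈ 0.202, b = sin(fδ)/sin δ ≈ 0.803.
p = a·p₁ + b·p₂ ≈ (-0.631, -0.290, 0.719); φ = arcsin(p_z) ≈ 45.99°, λ = atan2(p_y, p_x) ≈ -155.31°.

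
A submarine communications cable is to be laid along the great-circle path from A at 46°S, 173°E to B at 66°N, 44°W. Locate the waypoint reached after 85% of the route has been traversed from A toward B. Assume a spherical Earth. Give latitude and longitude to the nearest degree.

Write both endpoints as unit vectors p₁, p₂ with components (cos φ cos λ, cos φ sin λ, sin φ).
The central angle between the endpoints is δ = arccos(p₁·p₂) ≈ 2.653 rad (152.0°).
Interpolate at f = 0.85 with slerp weights a = sin((1−f)δ)/sin δ ≈ 0.825, b = sin(fδ)/sin δ ≈ 1.650.
p = a·p₁ + b·p₂ ≈ (-0.086, -0.396, 0.914); φ = arcsin(p_z) ≈ 66.07°, λ = atan2(p_y, p_x) ≈ -102.23°.

≈ 66°N, 102°W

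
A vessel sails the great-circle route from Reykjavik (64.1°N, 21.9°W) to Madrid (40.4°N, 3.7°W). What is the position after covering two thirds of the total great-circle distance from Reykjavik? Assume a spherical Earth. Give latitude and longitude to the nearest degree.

Write both endpoints as unit vectors p₁, p₂ with components (cos φ cos λ, cos φ sin λ, sin φ).
The central angle between the endpoints is δ = arccos(p₁·p₂) ≈ 0.453 rad (26.0°).
Interpolate at f = 2/3 with slerp weights a = sin((1−f)δ)/sin δ ≈ 0.344, b = sin(fδ)/sin δ ≈ 0.680.
p = a·p₁ + b·p₂ ≈ (0.656, -0.089, 0.750); φ = arcsin(p_z) ≈ 48.56°, λ = atan2(p_y, p_x) ≈ -7.76°.

≈ 49°N, 8°W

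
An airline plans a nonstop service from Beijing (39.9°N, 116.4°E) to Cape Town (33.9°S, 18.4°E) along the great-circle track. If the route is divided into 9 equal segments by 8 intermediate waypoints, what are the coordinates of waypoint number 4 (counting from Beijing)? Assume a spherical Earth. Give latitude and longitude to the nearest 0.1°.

Convert each endpoint to a unit vector on the sphere (x = cos φ cos λ, y = cos φ sin λ, z = sin φ).
The central angle between the endpoints is δ = arccos(p₁·p₂) ≈ 2.034 rad (116.5°).
Interpolate at f = 4/9 with slerp weights a = sin((1−f)δ)/sin δ ≈ 1.011, b = sin(fδ)/sin δ ≈ 0.878.
p = a·p₁ + b·p₂ ≈ (0.347, 0.924, 0.159); φ = arcsin(p_z) ≈ 9.12°, λ = atan2(p_y, p_x) ≈ 69.44°.

≈ 9.1°N, 69.4°E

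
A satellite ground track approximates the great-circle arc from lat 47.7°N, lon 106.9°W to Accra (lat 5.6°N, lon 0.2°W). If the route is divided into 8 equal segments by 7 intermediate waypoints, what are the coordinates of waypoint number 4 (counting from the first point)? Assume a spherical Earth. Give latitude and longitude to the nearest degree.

≈ lat 39°N, lon 39°W

Convert each endpoint to a unit vector on the sphere (x = cos φ cos λ, y = cos φ sin λ, z = sin φ).
The central angle between the endpoints is δ = arccos(p₁·p₂) ≈ 1.691 rad (96.9°).
Interpolate at f = 4/8 with slerp weights a = sin((1−f)δ)/sin δ ≈ 0.754, b = sin(fδ)/sin δ ≈ 0.754.
p = a·p₁ + b·p₂ ≈ (0.603, -0.488, 0.631); φ = arcsin(p_z) ≈ 39.14°, λ = atan2(p_y, p_x) ≈ -39.00°.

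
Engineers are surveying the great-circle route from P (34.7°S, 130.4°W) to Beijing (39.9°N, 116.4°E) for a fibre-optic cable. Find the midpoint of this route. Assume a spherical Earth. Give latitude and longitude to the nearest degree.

Convert each endpoint to a unit vector on the sphere (x = cos φ cos λ, y = cos φ sin λ, z = sin φ).
The central angle between the endpoints is δ = arccos(p₁·p₂) ≈ 2.231 rad (127.9°).
Interpolate at f = 1/2 with slerp weights a = sin((1−f)δ)/sin δ ≈ 1.138, b = sin(fδ)/sin δ ≈ 1.138.
p = a·p₁ + b·p₂ ≈ (-0.994, 0.069, 0.082); φ = arcsin(p_z) ≈ 4.71°, λ = atan2(p_y, p_x) ≈ 176.00°.

≈ (5°N, 176°E)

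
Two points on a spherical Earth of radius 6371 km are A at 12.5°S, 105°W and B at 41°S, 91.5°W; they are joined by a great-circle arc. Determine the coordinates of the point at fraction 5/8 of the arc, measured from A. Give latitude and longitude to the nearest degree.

≈ 30°S, 97°W

From cos δ = sin φ₁ sin φ₂ + cos φ₁ cos φ₂ cos Δλ, the central angle is δ ≈ 0.539 rad (30.9°).
Interpolate at f = 5/8 with slerp weights a = sin((1−f)δ)/sin δ ≈ 0.391, b = sin(fδ)/sin δ ≈ 0.644.
p = a·p₁ + b·p₂ ≈ (-0.112, -0.855, -0.507); φ = arcsin(p_z) ≈ -30.47°, λ = atan2(p_y, p_x) ≈ -97.44°.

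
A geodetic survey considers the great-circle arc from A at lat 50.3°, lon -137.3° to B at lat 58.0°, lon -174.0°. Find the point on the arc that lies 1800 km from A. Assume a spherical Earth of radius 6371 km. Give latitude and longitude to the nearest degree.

≈ lat 57°, lon -162°

Convert each endpoint to a unit vector on the sphere (x = cos φ cos λ, y = cos φ sin λ, z = sin φ).
The central angle between the endpoints is δ = arccos(p₁·p₂) ≈ 0.393 rad (22.5°). The total great-circle distance is δ·R ≈ 0.393 × 6371 ≈ 2502 km, so the target fraction is f = 1800/2502 ≈ 0.719.
Interpolate at f ≈ 0.719 with slerp weights a = sin((1−f)δ)/sin δ ≈ 0.287, b = sin(fδ)/sin δ ≈ 0.729.
p = a·p₁ + b·p₂ ≈ (-0.519, -0.165, 0.839); φ = arcsin(p_z) ≈ 57.02°, λ = atan2(p_y, p_x) ≈ -162.38°.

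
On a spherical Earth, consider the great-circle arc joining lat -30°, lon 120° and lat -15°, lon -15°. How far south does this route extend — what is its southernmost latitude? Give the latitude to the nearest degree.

The great circle lies in the plane with unit normal n̂ = (p₁ × p₂)/|p₁ × p₂|.
Here n̂_z ≈ -0.667; the vertex latitude is φ_max = arccos|n̂_z| ≈ 48.2°.

≈ -48°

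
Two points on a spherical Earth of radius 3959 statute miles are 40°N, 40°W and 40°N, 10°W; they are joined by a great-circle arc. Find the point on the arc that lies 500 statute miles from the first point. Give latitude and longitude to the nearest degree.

Convert each endpoint to a unit vector on the sphere (x = cos φ cos λ, y = cos φ sin λ, z = sin φ).
The central angle between the endpoints is δ = arccos(p₁·p₂) ≈ 0.399 rad (22.9°). The total great-circle distance is δ·R ≈ 0.399 × 3959 ≈ 1580 mi, so the target fraction is f = 500/1580 ≈ 0.316.
Interpolate at f ≈ 0.316 with slerp weights a = sin((1−f)δ)/sin δ ≈ 0.693, b = sin(fδ)/sin δ ≈ 0.324.
p = a·p₁ + b·p₂ ≈ (0.651, -0.385, 0.654); φ = arcsin(p_z) ≈ 40.85°, λ = atan2(p_y, p_x) ≈ -30.56°.

≈ 41°N, 31°W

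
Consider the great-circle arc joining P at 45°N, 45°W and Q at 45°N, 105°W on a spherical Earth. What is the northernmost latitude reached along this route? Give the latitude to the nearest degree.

The great circle lies in the plane with unit normal n̂ = (p₁ × p₂)/|p₁ × p₂|.
Here n̂_z ≈ -0.655; the vertex latitude is φ_max = arccos|n̂_z| ≈ 49.1°.
Check via Clairaut: cos φ_max = |cos φ₁| · sin C = cos(45.0°)·sin(67.8°) ≈ 0.655, again giving ≈ 49.1°.

≈ 49°N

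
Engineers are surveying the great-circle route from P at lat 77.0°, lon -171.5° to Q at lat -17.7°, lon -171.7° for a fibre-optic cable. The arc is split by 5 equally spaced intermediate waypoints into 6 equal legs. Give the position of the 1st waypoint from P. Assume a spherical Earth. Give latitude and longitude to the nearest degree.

≈ lat 61°, lon -172°

Convert each endpoint to a unit vector on the sphere (x = cos φ cos λ, y = cos φ sin λ, z = sin φ).
The central angle between the endpoints is δ = arccos(p₁·p₂) ≈ 1.653 rad (94.7°).
Interpolate at f = 1/6 with slerp weights a = sin((1−f)δ)/sin δ ≈ 0.985, b = sin(fδ)/sin δ ≈ 0.273.
p = a·p₁ + b·p₂ ≈ (-0.476, -0.070, 0.876); φ = arcsin(p_z) ≈ 61.22°, λ = atan2(p_y, p_x) ≈ -171.61°.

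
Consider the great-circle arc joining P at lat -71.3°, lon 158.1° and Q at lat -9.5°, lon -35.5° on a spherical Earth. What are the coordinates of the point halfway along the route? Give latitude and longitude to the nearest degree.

≈ lat -59°, lon -42°

Write both endpoints as unit vectors p₁, p₂ with components (cos φ cos λ, cos φ sin λ, sin φ).
The central angle between the endpoints is δ = arccos(p₁·p₂) ≈ 1.722 rad (98.7°).
Interpolate at f = 1/2 with slerp weights a = sin((1−f)δ)/sin δ ≈ 0.767, b = sin(fδ)/sin δ ≈ 0.767.
p = a·p₁ + b·p₂ ≈ (0.388, -0.348, -0.854); φ = arcsin(p_z) ≈ -58.60°, λ = atan2(p_y, p_x) ≈ -41.88°.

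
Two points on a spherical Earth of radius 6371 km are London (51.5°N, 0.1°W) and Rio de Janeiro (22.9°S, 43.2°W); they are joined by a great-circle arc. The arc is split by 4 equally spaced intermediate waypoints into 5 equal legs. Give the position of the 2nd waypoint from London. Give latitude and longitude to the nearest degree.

≈ (23°N, 22°W)

From cos δ = sin φ₁ sin φ₂ + cos φ₁ cos φ₂ cos Δλ, the central angle is δ ≈ 1.456 rad (83.4°).
Interpolate at f = 2/5 with slerp weights a = sin((1−f)δ)/sin δ ≈ 0.772, b = sin(fδ)/sin δ ≈ 0.554.
p = a·p₁ + b·p₂ ≈ (0.852, -0.350, 0.389); φ = arcsin(p_z) ≈ 22.86°, λ = atan2(p_y, p_x) ≈ -22.33°.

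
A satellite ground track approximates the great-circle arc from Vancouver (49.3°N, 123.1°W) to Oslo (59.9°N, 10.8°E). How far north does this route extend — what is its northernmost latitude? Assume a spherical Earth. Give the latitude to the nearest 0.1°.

≈ 74.9°N

The great circle lies in the plane with unit normal n̂ = (p₁ × p₂)/|p₁ × p₂|.
Here n̂_z ≈ +0.261; the vertex latitude is φ_max = arccos|n̂_z| ≈ 74.9°.
Check via Clairaut: cos φ_max = |cos φ₁| · sin C = cos(49.3°)·sin(23.6°) ≈ 0.261, again giving ≈ 74.9°.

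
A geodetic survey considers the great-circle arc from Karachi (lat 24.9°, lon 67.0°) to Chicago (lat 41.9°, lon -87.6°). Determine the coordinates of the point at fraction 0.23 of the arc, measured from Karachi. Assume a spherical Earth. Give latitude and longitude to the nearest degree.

Convert each endpoint to a unit vector on the sphere (x = cos φ cos λ, y = cos φ sin λ, z = sin φ).
The central angle between the endpoints is δ = arccos(p₁·p₂) ≈ 1.906 rad (109.2°).
Interpolate at f = 0.23 with slerp weights a = sin((1−f)δ)/sin δ ≈ 1.053, b = sin(fδ)/sin δ ≈ 0.449.
p = a·p₁ + b·p₂ ≈ (0.387, 0.545, 0.744); φ = arcsin(p_z) ≈ 48.03°, λ = atan2(p_y, p_x) ≈ 54.61°.

≈ lat 48°, lon 55°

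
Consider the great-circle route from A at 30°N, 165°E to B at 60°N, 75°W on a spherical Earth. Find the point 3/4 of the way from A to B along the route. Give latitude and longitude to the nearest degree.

≈ 67°N, 117°W

Write both endpoints as unit vectors p₁, p₂ with components (cos φ cos λ, cos φ sin λ, sin φ).
The central angle between the endpoints is δ = arccos(p₁·p₂) ≈ 1.353 rad (77.5°).
Interpolate at f = 3/4 with slerp weights a = sin((1−f)δ)/sin δ ≈ 0.340, b = sin(fδ)/sin δ ≈ 0.870.
p = a·p₁ + b·p₂ ≈ (-0.172, -0.344, 0.923); φ = arcsin(p_z) ≈ 67.39°, λ = atan2(p_y, p_x) ≈ -116.53°.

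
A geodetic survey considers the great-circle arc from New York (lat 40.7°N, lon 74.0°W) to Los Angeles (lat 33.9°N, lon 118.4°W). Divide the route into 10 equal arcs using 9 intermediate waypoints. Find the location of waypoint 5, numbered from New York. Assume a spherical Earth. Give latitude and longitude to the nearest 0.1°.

≈ lat 39.4°N, lon 97.3°W

Write both endpoints as unit vectors p₁, p₂ with components (cos φ cos λ, cos φ sin λ, sin φ).
The central angle between the endpoints is δ = arccos(p₁·p₂) ≈ 0.621 rad (35.6°).
Interpolate at f = 5/10 with slerp weights a = sin((1−f)δ)/sin δ ≈ 0.525, b = sin(fδ)/sin δ ≈ 0.525.
p = a·p₁ + b·p₂ ≈ (-0.098, -0.766, 0.635); φ = arcsin(p_z) ≈ 39.44°, λ = atan2(p_y, p_x) ≈ -97.26°.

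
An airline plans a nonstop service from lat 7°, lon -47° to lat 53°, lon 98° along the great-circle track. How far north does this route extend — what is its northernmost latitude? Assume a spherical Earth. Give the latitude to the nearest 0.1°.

The great circle lies in the plane with unit normal n̂ = (p₁ × p₂)/|p₁ × p₂|.
Here n̂_z ≈ +0.372; the vertex latitude is φ_max = arccos|n̂_z| ≈ 68.1°.

≈ 68.1°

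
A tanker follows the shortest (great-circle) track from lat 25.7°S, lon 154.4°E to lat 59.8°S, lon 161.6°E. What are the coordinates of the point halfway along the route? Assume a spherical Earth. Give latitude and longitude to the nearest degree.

From cos δ = sin φ₁ sin φ₂ + cos φ₁ cos φ₂ cos Δλ, the central angle is δ ≈ 0.602 rad (34.5°).
Interpolate at f = 1/2 with slerp weights a = sin((1−f)δ)/sin δ ≈ 0.523, b = sin(fδ)/sin δ ≈ 0.523.
p = a·p₁ + b·p₂ ≈ (-0.675, 0.287, -0.679); φ = arcsin(p_z) ≈ -42.80°, λ = atan2(p_y, p_x) ≈ 156.98°.

≈ lat 43°S, lon 157°E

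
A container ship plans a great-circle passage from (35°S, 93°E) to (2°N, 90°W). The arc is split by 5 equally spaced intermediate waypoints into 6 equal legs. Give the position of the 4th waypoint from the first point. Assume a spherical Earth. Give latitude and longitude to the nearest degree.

≈ (47°S, 95°W)

From cos δ = sin φ₁ sin φ₂ + cos φ₁ cos φ₂ cos Δλ, the central angle is δ ≈ 2.564 rad (146.9°).
Interpolate at f = 4/6 with slerp weights a = sin((1−f)δ)/sin δ ≈ 1.381, b = sin(fδ)/sin δ ≈ 1.813.
p = a·p₁ + b·p₂ ≈ (-0.059, -0.682, -0.729); φ = arcsin(p_z) ≈ -46.77°, λ = atan2(p_y, p_x) ≈ -94.96°.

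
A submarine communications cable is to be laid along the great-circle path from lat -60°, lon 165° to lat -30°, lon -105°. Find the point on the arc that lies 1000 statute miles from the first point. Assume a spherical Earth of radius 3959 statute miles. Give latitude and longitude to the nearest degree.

≈ lat -61°, lon -165°

The haversine formula gives a central angle δ ≈ 1.123 rad (64.3°) between the endpoints. The total great-circle distance is δ·R ≈ 1.123 × 3959 ≈ 4446 mi, so the target fraction is f = 1000/4446 ≈ 0.225.
Interpolate at f ≈ 0.225 with slerp weights a = sin((1−f)δ)/sin δ ≈ 0.848, b = sin(fδ)/sin δ ≈ 0.277.
p = a·p₁ + b·p₂ ≈ (-0.472, -0.122, -0.873); φ = arcsin(p_z) ≈ -60.83°, λ = atan2(p_y, p_x) ≈ -165.48°.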